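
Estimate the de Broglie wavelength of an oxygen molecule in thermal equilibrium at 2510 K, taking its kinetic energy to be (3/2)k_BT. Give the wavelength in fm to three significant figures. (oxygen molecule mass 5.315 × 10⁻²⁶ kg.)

KE = (3/2)k_BT = 1.5 × 1.381 × 10⁻²³ × 2510 = 5.199 × 10⁻²⁰ J.
p = √(2mKE) = √(2 × 5.315 × 10⁻²⁶ × 5.199 × 10⁻²⁰) = 7.434 × 10⁻²³ kg·m/s.
λ = h/p = 8.91 × 10⁻¹² m = 8910 fm.

λ = 8910 fm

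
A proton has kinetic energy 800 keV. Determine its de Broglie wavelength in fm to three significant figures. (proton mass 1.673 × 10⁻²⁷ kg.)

KE = 800 keV = 1.282 × 10⁻¹³ J.
p = √(2mKE) = √(2 × 1.673 × 10⁻²⁷ × 1.282 × 10⁻¹³) = 2.071 × 10⁻²⁰ kg·m/s.
λ = h/p = 6.626 × 10⁻³⁴ / 2.071 × 10⁻²⁰ = 3.20 × 10⁻¹⁴ m = 32.0 fm.

λ = 32.0 fm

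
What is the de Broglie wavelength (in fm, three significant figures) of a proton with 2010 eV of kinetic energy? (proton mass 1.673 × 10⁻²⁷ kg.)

KE = 2010 eV = 3.220 × 10⁻¹⁶ J.
p = √(2mKE) = √(2 × 1.673 × 10⁻²⁷ × 3.220 × 10⁻¹⁶) = 1.038 × 10⁻²¹ kg·m/s.
λ = h/p = 6.626 × 10⁻³⁴ / 1.038 × 10⁻²¹ = 6.38 × 10⁻¹³ m = 638 fm.

λ = 638 fm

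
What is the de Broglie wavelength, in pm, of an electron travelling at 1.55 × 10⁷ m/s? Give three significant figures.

λ = 46.9 pm

p = mv = 9.109 × 10⁻³¹ × 1.55 × 10⁷ = 1.412 × 10⁻²³ kg·m/s.
λ = h/p = 6.626 × 10⁻³⁴ / 1.412 × 10⁻²³ = 4.69 × 10⁻¹¹ m = 46.9 pm.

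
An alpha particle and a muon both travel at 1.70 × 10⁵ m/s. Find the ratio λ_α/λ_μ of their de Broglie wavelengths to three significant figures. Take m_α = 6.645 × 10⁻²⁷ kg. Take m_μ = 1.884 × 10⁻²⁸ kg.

λ_α/λ_μ = 0.0284

At fixed v, p = mv so λ = h/(mv) ∝ 1/m.
λ_α/λ_μ = m_μ/m_α = 1.884 × 10⁻²⁸/6.645 × 10⁻²⁷ = 0.0284.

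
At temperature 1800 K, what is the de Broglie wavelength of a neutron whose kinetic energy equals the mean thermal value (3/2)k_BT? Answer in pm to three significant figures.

KE = (3/2)k_BT = 1.5 × 1.381 × 10⁻²³ × 1800 = 3.729 × 10⁻²⁰ J.
p = √(2mKE) = √(2 × 1.675 × 10⁻²⁷ × 3.729 × 10⁻²⁰) = 1.118 × 10⁻²³ kg·m/s.
λ = h/p = 5.93 × 10⁻¹¹ m = 59.3 pm.

λ = 59.3 pm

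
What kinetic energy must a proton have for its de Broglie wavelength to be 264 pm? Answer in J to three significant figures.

p = h/λ = 6.626 × 10⁻³⁴ / 2.640 × 10⁻¹⁰ = 2.510 × 10⁻²⁴ kg·m/s.
KE = p²/(2m) = (2.510 × 10⁻²⁴)² / (2 × 1.673 × 10⁻²⁷) = 1.883 × 10⁻²¹ J = 1.88 × 10⁻²¹ J.

KE = 1.88 × 10⁻²¹ J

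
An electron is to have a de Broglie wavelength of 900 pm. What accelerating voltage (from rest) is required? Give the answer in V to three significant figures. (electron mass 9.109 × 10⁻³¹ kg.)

V = 1.86 V

p = h/λ = 6.626 × 10⁻³⁴ / 9.000 × 10⁻¹⁰ = 7.362 × 10⁻²⁵ kg·m/s.
KE = p²/(2m) = 2.975 × 10⁻¹⁹ J.
V = KE/e = 2.975 × 10⁻¹⁹ / (1.602 × 10⁻¹⁹) = 1.86 V.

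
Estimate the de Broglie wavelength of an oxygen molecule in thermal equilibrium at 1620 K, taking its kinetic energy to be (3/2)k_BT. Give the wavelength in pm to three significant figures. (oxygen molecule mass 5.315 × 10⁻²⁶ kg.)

KE = (3/2)k_BT = 1.5 × 1.381 × 10⁻²³ × 1620 = 3.356 × 10⁻²⁰ J.
p = √(2mKE) = √(2 × 5.315 × 10⁻²⁶ × 3.356 × 10⁻²⁰) = 5.973 × 10⁻²³ kg·m/s.
λ = h/p = 1.11 × 10⁻¹¹ m = 11.1 pm.

λ = 11.1 pm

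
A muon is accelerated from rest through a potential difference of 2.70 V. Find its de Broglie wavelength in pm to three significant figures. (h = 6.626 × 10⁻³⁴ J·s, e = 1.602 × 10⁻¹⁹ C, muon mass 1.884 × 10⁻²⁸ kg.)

λ = 51.9 pm

KE = eV = 1.602 × 10⁻¹⁹ × 2.700 = 4.325 × 10⁻¹⁹ J.
p = √(2mKE) = √(2 × 1.884 × 10⁻²⁸ × 4.325 × 10⁻¹⁹) = 1.277 × 10⁻²³ kg·m/s.
λ = h/p = 6.626 × 10⁻³⁴ / 1.277 × 10⁻²³ = 5.19 × 10⁻¹¹ m = 51.9 pm.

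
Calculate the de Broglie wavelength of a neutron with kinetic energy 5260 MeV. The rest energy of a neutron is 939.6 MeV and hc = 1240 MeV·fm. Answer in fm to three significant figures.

λ = 0.202 fm

Total energy E = KE + m₀c² = 5260 + 939.6 = 6199.6 MeV.
(pc)² = E² − (m₀c²)² = (6199.6)² − (939.6)² = 3.755 × 10⁷ MeV², so pc = 6128 MeV.
λ = hc/(pc) = 1240 MeV·fm / 6128 MeV = 0.202 fm.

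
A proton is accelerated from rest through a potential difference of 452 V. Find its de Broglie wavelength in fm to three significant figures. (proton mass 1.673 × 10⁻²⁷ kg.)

KE = eV = 1.602 × 10⁻¹⁹ × 452.0 = 7.241 × 10⁻¹⁷ J.
p = √(2mKE) = √(2 × 1.673 × 10⁻²⁷ × 7.241 × 10⁻¹⁷) = 4.922 × 10⁻²² kg·m/s.
λ = h/p = 6.626 × 10⁻³⁴ / 4.922 × 10⁻²² = 1.35 × 10⁻¹² m = 1350 fm.

λ = 1350 fm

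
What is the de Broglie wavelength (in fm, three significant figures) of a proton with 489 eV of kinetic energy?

λ = 1290 fm

KE = 489 eV = 7.834 × 10⁻¹⁷ J.
p = √(2mKE) = √(2 × 1.673 × 10⁻²⁷ × 7.834 × 10⁻¹⁷) = 5.120 × 10⁻²² kg·m/s.
λ = h/p = 6.626 × 10⁻³⁴ / 5.120 × 10⁻²² = 1.29 × 10⁻¹² m = 1290 fm.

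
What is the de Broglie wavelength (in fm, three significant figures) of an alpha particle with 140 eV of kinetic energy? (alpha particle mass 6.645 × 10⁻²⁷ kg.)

λ = 1210 fm

KE = 140 eV = 2.243 × 10⁻¹⁷ J.
p = √(2mKE) = √(2 × 6.645 × 10⁻²⁷ × 2.243 × 10⁻¹⁷) = 5.460 × 10⁻²² kg·m/s.
λ = h/p = 6.626 × 10⁻³⁴ / 5.460 × 10⁻²² = 1.21 × 10⁻¹² m = 1210 fm.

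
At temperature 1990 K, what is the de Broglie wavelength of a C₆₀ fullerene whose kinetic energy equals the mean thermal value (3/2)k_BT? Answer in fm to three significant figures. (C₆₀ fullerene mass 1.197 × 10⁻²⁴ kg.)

λ = 2110 fm

KE = (3/2)k_BT = 1.5 × 1.381 × 10⁻²³ × 1990 = 4.122 × 10⁻²⁰ J.
p = √(2mKE) = √(2 × 1.197 × 10⁻²⁴ × 4.122 × 10⁻²⁰) = 3.141 × 10⁻²² kg·m/s.
λ = h/p = 2.11 × 10⁻¹² m = 2110 fm.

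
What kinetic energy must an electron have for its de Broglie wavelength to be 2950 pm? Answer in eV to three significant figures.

KE = 0.173 eV

p = h/λ = 6.626 × 10⁻³⁴ / 2.950 × 10⁻⁹ = 2.246 × 10⁻²⁵ kg·m/s.
KE = p²/(2m) = (2.246 × 10⁻²⁵)² / (2 × 9.109 × 10⁻³¹) = 2.769 × 10⁻²⁰ J = 0.173 eV.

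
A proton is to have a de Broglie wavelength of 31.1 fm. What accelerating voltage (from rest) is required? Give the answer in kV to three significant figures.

p = h/λ = 6.626 × 10⁻³⁴ / 3.110 × 10⁻¹⁴ = 2.131 × 10⁻²⁰ kg·m/s.
KE = p²/(2m) = 1.357 × 10⁻¹³ J.
V = KE/e = 1.357 × 10⁻¹³ / (1.602 × 10⁻¹⁹) = 847 kV.

V = 847 kV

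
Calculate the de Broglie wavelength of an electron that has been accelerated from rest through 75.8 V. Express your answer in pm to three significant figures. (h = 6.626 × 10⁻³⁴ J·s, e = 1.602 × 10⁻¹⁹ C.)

KE = eV = 1.602 × 10⁻¹⁹ × 75.80 = 1.214 × 10⁻¹⁷ J.
p = √(2mKE) = √(2 × 9.109 × 10⁻³¹ × 1.214 × 10⁻¹⁷) = 4.703 × 10⁻²⁴ kg·m/s.
λ = h/p = 6.626 × 10⁻³⁴ / 4.703 × 10⁻²⁴ = 1.41 × 10⁻¹⁰ m = 141 pm.

λ = 141 pm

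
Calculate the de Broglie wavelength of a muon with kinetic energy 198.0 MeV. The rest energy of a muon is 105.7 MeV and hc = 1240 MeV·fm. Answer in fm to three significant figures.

Total energy E = KE + m₀c² = 198.0 + 105.7 = 303.7 MeV.
(pc)² = E² − (m₀c²)² = (303.7)² − (105.7)² = 8.106 × 10⁴ MeV², so pc = 284.7 MeV.
λ = hc/(pc) = 1240 MeV·fm / 284.7 MeV = 4.36 fm.

λ = 4.36 fm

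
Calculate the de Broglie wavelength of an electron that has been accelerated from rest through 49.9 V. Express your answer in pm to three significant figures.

KE = eV = 1.602 × 10⁻¹⁹ × 49.90 = 7.994 × 10⁻¹⁸ J.
p = √(2mKE) = √(2 × 9.109 × 10⁻³¹ × 7.994 × 10⁻¹⁸) = 3.816 × 10⁻²⁴ kg·m/s.
λ = h/p = 6.626 × 10⁻³⁴ / 3.816 × 10⁻²⁴ = 1.74 × 10⁻¹⁰ m = 174 pm.

λ = 174 pm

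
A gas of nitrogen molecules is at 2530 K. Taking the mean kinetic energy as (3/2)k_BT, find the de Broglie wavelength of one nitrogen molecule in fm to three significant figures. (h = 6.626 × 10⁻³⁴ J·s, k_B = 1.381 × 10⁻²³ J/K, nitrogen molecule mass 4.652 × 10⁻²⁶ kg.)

KE = (3/2)k_BT = 1.5 × 1.381 × 10⁻²³ × 2530 = 5.241 × 10⁻²⁰ J.
p = √(2mKE) = √(2 × 4.652 × 10⁻²⁶ × 5.241 × 10⁻²⁰) = 6.983 × 10⁻²³ kg·m/s.
λ = h/p = 9.49 × 10⁻¹² m = 9490 fm.

λ = 9490 fm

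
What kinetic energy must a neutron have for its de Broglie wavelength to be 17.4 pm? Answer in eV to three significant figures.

KE = 2.70 eV

p = h/λ = 6.626 × 10⁻³⁴ / 1.740 × 10⁻¹¹ = 3.808 × 10⁻²³ kg·m/s.
KE = p²/(2m) = (3.808 × 10⁻²³)² / (2 × 1.675 × 10⁻²⁷) = 4.329 × 10⁻¹⁹ J = 2.70 eV.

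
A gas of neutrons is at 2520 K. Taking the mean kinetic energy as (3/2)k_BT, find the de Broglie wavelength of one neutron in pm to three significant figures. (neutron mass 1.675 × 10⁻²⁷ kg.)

λ = 50.1 pm

KE = (3/2)k_BT = 1.5 × 1.381 × 10⁻²³ × 2520 = 5.220 × 10⁻²⁰ J.
p = √(2mKE) = √(2 × 1.675 × 10⁻²⁷ × 5.220 × 10⁻²⁰) = 1.322 × 10⁻²³ kg·m/s.
λ = h/p = 5.01 × 10⁻¹¹ m = 50.1 pm.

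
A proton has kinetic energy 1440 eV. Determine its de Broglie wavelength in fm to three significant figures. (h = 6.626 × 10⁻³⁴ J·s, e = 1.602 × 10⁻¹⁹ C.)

KE = 1440 eV = 2.307 × 10⁻¹⁶ J.
p = √(2mKE) = √(2 × 1.673 × 10⁻²⁷ × 2.307 × 10⁻¹⁶) = 8.786 × 10⁻²² kg·m/s.
λ = h/p = 6.626 × 10⁻³⁴ / 8.786 × 10⁻²² = 7.54 × 10⁻¹³ m = 754 fm.

λ = 754 fm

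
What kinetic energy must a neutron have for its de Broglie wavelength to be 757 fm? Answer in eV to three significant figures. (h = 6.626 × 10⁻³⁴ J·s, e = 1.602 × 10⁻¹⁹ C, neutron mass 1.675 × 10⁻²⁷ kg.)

KE = 1430 eV

p = h/λ = 6.626 × 10⁻³⁴ / 7.570 × 10⁻¹³ = 8.753 × 10⁻²² kg·m/s.
KE = p²/(2m) = (8.753 × 10⁻²²)² / (2 × 1.675 × 10⁻²⁷) = 2.287 × 10⁻¹⁶ J = 1430 eV.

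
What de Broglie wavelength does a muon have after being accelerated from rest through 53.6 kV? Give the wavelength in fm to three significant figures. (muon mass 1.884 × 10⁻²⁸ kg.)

KE = eV = 1.602 × 10⁻¹⁹ × 5.360 × 10⁴ = 8.587 × 10⁻¹⁵ J.
p = √(2mKE) = √(2 × 1.884 × 10⁻²⁸ × 8.587 × 10⁻¹⁵) = 1.799 × 10⁻²¹ kg·m/s.
λ = h/p = 6.626 × 10⁻³⁴ / 1.799 × 10⁻²¹ = 3.68 × 10⁻¹³ m = 368 fm.

λ = 368 fm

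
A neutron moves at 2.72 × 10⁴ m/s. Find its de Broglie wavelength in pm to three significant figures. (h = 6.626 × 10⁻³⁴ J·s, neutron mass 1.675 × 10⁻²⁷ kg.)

λ = 14.5 pm

p = mv = 1.675 × 10⁻²⁷ × 2.72 × 10⁴ = 4.556 × 10⁻²³ kg·m/s.
λ = h/p = 6.626 × 10⁻³⁴ / 4.556 × 10⁻²³ = 1.45 × 10⁻¹¹ m = 14.5 pm.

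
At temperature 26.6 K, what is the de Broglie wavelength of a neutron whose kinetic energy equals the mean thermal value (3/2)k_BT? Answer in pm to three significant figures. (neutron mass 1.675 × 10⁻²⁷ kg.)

KE = (3/2)k_BT = 1.5 × 1.381 × 10⁻²³ × 26.6 = 5.510 × 10⁻²² J.
p = √(2mKE) = √(2 × 1.675 × 10⁻²⁷ × 5.510 × 10⁻²²) = 1.359 × 10⁻²⁴ kg·m/s.
λ = h/p = 4.88 × 10⁻¹⁰ m = 488 pm.

λ = 488 pm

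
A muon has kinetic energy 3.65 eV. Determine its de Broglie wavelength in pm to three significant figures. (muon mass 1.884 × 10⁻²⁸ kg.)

KE = 3.65 eV = 5.847 × 10⁻¹⁹ J.
p = √(2mKE) = √(2 × 1.884 × 10⁻²⁸ × 5.847 × 10⁻¹⁹) = 1.484 × 10⁻²³ kg·m/s.
λ = h/p = 6.626 × 10⁻³⁴ / 1.484 × 10⁻²³ = 4.46 × 10⁻¹¹ m = 44.6 pm.

λ = 44.6 pm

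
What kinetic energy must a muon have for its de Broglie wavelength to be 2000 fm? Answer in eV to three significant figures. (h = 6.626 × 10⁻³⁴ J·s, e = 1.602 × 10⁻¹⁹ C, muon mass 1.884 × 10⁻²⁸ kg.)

p = h/λ = 6.626 × 10⁻³⁴ / 2.000 × 10⁻¹² = 3.313 × 10⁻²² kg·m/s.
KE = p²/(2m) = (3.313 × 10⁻²²)² / (2 × 1.884 × 10⁻²⁸) = 2.913 × 10⁻¹⁶ J = 1820 eV.

KE = 1820 eV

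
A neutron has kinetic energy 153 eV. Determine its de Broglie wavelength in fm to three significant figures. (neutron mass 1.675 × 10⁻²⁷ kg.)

λ = 2310 fm

KE = 153 eV = 2.451 × 10⁻¹⁷ J.
p = √(2mKE) = √(2 × 1.675 × 10⁻²⁷ × 2.451 × 10⁻¹⁷) = 2.865 × 10⁻²² kg·m/s.
λ = h/p = 6.626 × 10⁻³⁴ / 2.865 × 10⁻²² = 2.31 × 10⁻¹² m = 2310 fm.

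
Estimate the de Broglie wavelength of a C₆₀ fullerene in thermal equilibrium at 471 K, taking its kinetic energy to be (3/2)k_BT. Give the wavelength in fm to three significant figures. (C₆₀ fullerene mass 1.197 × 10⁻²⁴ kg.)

λ = 4340 fm

KE = (3/2)k_BT = 1.5 × 1.381 × 10⁻²³ × 471 = 9.757 × 10⁻²¹ J.
p = √(2mKE) = √(2 × 1.197 × 10⁻²⁴ × 9.757 × 10⁻²¹) = 1.528 × 10⁻²² kg·m/s.
λ = h/p = 4.34 × 10⁻¹² m = 4340 fm.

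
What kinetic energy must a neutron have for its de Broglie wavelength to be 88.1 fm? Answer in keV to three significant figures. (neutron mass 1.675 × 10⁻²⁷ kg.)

KE = 105 keV

p = h/λ = 6.626 × 10⁻³⁴ / 8.810 × 10⁻¹⁴ = 7.521 × 10⁻²¹ kg·m/s.
KE = p²/(2m) = (7.521 × 10⁻²¹)² / (2 × 1.675 × 10⁻²⁷) = 1.689 × 10⁻¹⁴ J = 105 keV.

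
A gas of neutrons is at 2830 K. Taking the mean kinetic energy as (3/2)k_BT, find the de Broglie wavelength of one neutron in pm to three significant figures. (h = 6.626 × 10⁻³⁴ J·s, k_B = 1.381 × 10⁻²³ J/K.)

KE = (3/2)k_BT = 1.5 × 1.381 × 10⁻²³ × 2830 = 5.862 × 10⁻²⁰ J.
p = √(2mKE) = √(2 × 1.675 × 10⁻²⁷ × 5.862 × 10⁻²⁰) = 1.401 × 10⁻²³ kg·m/s.
λ = h/p = 4.73 × 10⁻¹¹ m = 47.3 pm.

λ = 47.3 pm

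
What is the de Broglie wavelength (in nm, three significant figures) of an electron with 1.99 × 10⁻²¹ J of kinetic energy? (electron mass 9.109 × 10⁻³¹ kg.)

λ = 11.0 nm

p = √(2mKE) = √(2 × 9.109 × 10⁻³¹ × 1.990 × 10⁻²¹) = 6.021 × 10⁻²⁶ kg·m/s.
λ = h/p = 6.626 × 10⁻³⁴ / 6.021 × 10⁻²⁶ = 1.10 × 10⁻⁸ m = 11.0 nm.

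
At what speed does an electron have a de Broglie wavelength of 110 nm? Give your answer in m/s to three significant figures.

p = h/λ = 6.626 × 10⁻³⁴ / 1.100 × 10⁻⁷ = 6.024 × 10⁻²⁷ kg·m/s.
v = p/m = 6.024 × 10⁻²⁷ / 9.109 × 10⁻³¹ = 6.61 × 10³ m/s = 6610 m/s.

v = 6610 m/s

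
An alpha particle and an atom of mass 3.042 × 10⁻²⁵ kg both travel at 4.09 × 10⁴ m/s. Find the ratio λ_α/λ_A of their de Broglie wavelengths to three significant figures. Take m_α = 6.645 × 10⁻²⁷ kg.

λ_α/λ_A = 45.8

At fixed v, p = mv so λ = h/(mv) ∝ 1/m.
λ_α/λ_A = m_A/m_α = 3.042 × 10⁻²⁵/6.645 × 10⁻²⁷ = 45.8.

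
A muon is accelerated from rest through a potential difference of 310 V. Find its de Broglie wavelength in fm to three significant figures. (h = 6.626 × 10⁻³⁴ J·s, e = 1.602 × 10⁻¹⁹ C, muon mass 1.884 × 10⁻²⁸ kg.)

λ = 4840 fm

KE = eV = 1.602 × 10⁻¹⁹ × 310.0 = 4.966 × 10⁻¹⁷ J.
p = √(2mKE) = √(2 × 1.884 × 10⁻²⁸ × 4.966 × 10⁻¹⁷) = 1.368 × 10⁻²² kg·m/s.
λ = h/p = 6.626 × 10⁻³⁴ / 1.368 × 10⁻²² = 4.84 × 10⁻¹² m = 4840 fm.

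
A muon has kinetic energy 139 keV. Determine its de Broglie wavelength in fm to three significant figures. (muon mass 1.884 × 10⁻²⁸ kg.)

λ = 229 fm

KE = 139 keV = 2.227 × 10⁻¹⁴ J.
p = √(2mKE) = √(2 × 1.884 × 10⁻²⁸ × 2.227 × 10⁻¹⁴) = 2.897 × 10⁻²¹ kg·m/s.
λ = h/p = 6.626 × 10⁻³⁴ / 2.897 × 10⁻²¹ = 2.29 × 10⁻¹³ m = 229 fm.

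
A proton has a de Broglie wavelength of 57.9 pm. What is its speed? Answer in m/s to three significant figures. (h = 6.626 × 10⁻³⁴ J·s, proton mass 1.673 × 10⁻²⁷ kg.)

p = h/λ = 6.626 × 10⁻³⁴ / 5.790 × 10⁻¹¹ = 1.144 × 10⁻²³ kg·m/s.
v = p/m = 1.144 × 10⁻²³ / 1.673 × 10⁻²⁷ = 6.84 × 10³ m/s = 6840 m/s.

v = 6840 m/s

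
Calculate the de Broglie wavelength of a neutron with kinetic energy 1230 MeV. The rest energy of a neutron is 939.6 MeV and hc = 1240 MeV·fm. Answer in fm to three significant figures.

Total energy E = KE + m₀c² = 1230 + 939.6 = 2169.6 MeV.
(pc)² = E² − (m₀c²)² = (2169.6)² − (939.6)² = 3.824 × 10⁶ MeV², so pc = 1956 MeV.
λ = hc/(pc) = 1240 MeV·fm / 1956 MeV = 0.634 fm.

λ = 0.634 fm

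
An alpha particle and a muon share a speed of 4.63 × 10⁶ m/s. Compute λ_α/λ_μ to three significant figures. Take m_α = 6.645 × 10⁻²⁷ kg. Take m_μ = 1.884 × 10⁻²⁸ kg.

λ_α/λ_μ = 0.0284

At fixed v, p = mv so λ = h/(mv) ∝ 1/m.
λ_α/λ_μ = m_μ/m_α = 1.884 × 10⁻²⁸/6.645 × 10⁻²⁷ = 0.0284.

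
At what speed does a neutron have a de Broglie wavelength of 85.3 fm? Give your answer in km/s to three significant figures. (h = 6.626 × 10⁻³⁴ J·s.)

p = h/λ = 6.626 × 10⁻³⁴ / 8.530 × 10⁻¹⁴ = 7.768 × 10⁻²¹ kg·m/s.
v = p/m = 7.768 × 10⁻²¹ / 1.675 × 10⁻²⁷ = 4.64 × 10⁶ m/s = 4640 km/s.

v = 4640 km/s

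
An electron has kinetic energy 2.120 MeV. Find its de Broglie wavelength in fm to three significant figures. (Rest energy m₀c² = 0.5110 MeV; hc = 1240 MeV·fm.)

λ = 480 fm

Total energy E = KE + m₀c² = 2.120 + 0.5110 = 2.6310 MeV.
(pc)² = E² − (m₀c²)² = (2.6310)² − (0.5110)² = 6.661 MeV², so pc = 2.581 MeV.
λ = hc/(pc) = 1240 MeV·fm / 2.581 MeV = 480 fm.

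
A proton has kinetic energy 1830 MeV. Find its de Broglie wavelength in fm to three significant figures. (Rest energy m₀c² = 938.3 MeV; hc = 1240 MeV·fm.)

λ = 0.476 fm

Total energy E = KE + m₀c² = 1830 + 938.3 = 2768.3 MeV.
(pc)² = E² − (m₀c²)² = (2768.3)² − (938.3)² = 6.783 × 10⁶ MeV², so pc = 2604 MeV.
λ = hc/(pc) = 1240 MeV·fm / 2604 MeV = 0.476 fm.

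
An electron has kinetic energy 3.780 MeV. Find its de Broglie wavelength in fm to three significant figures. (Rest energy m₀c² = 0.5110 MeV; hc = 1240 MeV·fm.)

λ = 291 fm

Total energy E = KE + m₀c² = 3.780 + 0.5110 = 4.2910 MeV.
(pc)² = E² − (m₀c²)² = (4.2910)² − (0.5110)² = 18.15 MeV², so pc = 4.260 MeV.
λ = hc/(pc) = 1240 MeV·fm / 4.260 MeV = 291 fm.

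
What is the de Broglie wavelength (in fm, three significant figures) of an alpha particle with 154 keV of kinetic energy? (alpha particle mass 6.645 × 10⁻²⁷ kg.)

λ = 36.6 fm

KE = 154 keV = 2.467 × 10⁻¹⁴ J.
p = √(2mKE) = √(2 × 6.645 × 10⁻²⁷ × 2.467 × 10⁻¹⁴) = 1.811 × 10⁻²⁰ kg·m/s.
λ = h/p = 6.626 × 10⁻³⁴ / 1.811 × 10⁻²⁰ = 3.66 × 10⁻¹⁴ m = 36.6 fm.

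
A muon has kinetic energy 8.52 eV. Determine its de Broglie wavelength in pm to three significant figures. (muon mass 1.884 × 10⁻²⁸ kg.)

KE = 8.52 eV = 1.365 × 10⁻¹⁸ J.
p = √(2mKE) = √(2 × 1.884 × 10⁻²⁸ × 1.365 × 10⁻¹⁸) = 2.268 × 10⁻²³ kg·m/s.
λ = h/p = 6.626 × 10⁻³⁴ / 2.268 × 10⁻²³ = 2.92 × 10⁻¹¹ m = 29.2 pm.

λ = 29.2 pm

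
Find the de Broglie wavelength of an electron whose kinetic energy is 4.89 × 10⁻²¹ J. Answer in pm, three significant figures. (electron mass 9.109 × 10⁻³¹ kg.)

p = √(2mKE) = √(2 × 9.109 × 10⁻³¹ × 4.890 × 10⁻²¹) = 9.439 × 10⁻²⁶ kg·m/s.
λ = h/p = 6.626 × 10⁻³⁴ / 9.439 × 10⁻²⁶ = 7.02 × 10⁻⁹ m = 7020 pm.

λ = 7020 pm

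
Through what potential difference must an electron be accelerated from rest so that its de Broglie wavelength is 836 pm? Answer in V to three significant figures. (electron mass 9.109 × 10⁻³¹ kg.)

p = h/λ = 6.626 × 10⁻³⁴ / 8.360 × 10⁻¹⁰ = 7.926 × 10⁻²⁵ kg·m/s.
KE = p²/(2m) = 3.448 × 10⁻¹⁹ J.
V = KE/e = 3.448 × 10⁻¹⁹ / (1.602 × 10⁻¹⁹) = 2.15 V.

V = 2.15 V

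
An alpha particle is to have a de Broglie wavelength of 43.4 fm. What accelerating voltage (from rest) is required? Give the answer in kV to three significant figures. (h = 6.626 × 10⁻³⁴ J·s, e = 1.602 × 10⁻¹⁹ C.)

V = 54.7 kV

p = h/λ = 6.626 × 10⁻³⁴ / 4.340 × 10⁻¹⁴ = 1.527 × 10⁻²⁰ kg·m/s.
KE = p²/(2m) = 1.754 × 10⁻¹⁴ J.
V = KE/2e = 1.754 × 10⁻¹⁴ / (2 × 1.602 × 10⁻¹⁹) = 54.7 kV.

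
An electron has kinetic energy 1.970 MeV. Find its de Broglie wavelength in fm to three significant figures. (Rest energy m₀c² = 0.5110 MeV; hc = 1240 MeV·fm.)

λ = 511 fm

Total energy E = KE + m₀c² = 1.970 + 0.5110 = 2.4810 MeV.
(pc)² = E² − (m₀c²)² = (2.4810)² − (0.5110)² = 5.894 MeV², so pc = 2.428 MeV.
λ = hc/(pc) = 1240 MeV·fm / 2.428 MeV = 511 fm.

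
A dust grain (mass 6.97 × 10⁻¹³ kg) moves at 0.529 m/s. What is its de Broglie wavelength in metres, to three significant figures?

p = mv = 6.97 × 10⁻¹³ × 0.529 = 3.687 × 10⁻¹³ kg·m/s.
λ = h/p = 6.626 × 10⁻³⁴ / 3.687 × 10⁻¹³ = 1.80 × 10⁻²¹ m.

λ = 1.80 × 10⁻²¹ m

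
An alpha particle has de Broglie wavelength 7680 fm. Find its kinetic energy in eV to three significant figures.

p = h/λ = 6.626 × 10⁻³⁴ / 7.680 × 10⁻¹² = 8.628 × 10⁻²³ kg·m/s.
KE = p²/(2m) = (8.628 × 10⁻²³)² / (2 × 6.645 × 10⁻²⁷) = 5.601 × 10⁻¹⁹ J = 3.50 eV.

KE = 3.50 eV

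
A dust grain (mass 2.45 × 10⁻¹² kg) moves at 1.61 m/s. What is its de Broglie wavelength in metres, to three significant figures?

p = mv = 2.45 × 10⁻¹² × 1.61 = 3.945 × 10⁻¹² kg·m/s.
λ = h/p = 6.626 × 10⁻³⁴ / 3.945 × 10⁻¹² = 1.68 × 10⁻²² m.

λ = 1.68 × 10⁻²² m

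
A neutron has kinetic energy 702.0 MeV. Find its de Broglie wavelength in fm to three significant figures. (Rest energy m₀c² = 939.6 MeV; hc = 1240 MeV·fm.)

Total energy E = KE + m₀c² = 702.0 + 939.6 = 1641.6 MeV.
(pc)² = E² − (m₀c²)² = (1641.6)² − (939.6)² = 1.812 × 10⁶ MeV², so pc = 1346 MeV.
λ = hc/(pc) = 1240 MeV·fm / 1346 MeV = 0.921 fm.

λ = 0.921 fm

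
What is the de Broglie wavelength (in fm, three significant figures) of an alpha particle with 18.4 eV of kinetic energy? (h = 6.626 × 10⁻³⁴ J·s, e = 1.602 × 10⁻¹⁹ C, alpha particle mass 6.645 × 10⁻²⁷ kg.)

λ = 3350 fm

KE = 18.4 eV = 2.948 × 10⁻¹⁸ J.
p = √(2mKE) = √(2 × 6.645 × 10⁻²⁷ × 2.948 × 10⁻¹⁸) = 1.979 × 10⁻²² kg·m/s.
λ = h/p = 6.626 × 10⁻³⁴ / 1.979 × 10⁻²² = 3.35 × 10⁻¹² m = 3350 fm.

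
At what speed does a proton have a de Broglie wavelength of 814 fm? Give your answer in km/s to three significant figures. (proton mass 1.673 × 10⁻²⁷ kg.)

v = 487 km/s

p = h/λ = 6.626 × 10⁻³⁴ / 8.140 × 10⁻¹³ = 8.140 × 10⁻²² kg·m/s.
v = p/m = 8.140 × 10⁻²² / 1.673 × 10⁻²⁷ = 4.87 × 10⁵ m/s = 487 km/s.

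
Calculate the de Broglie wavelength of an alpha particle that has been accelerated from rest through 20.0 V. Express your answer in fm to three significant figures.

KE = 2eV = 2 × 1.602 × 10⁻¹⁹ × 20.00 = 6.408 × 10⁻¹⁸ J.
p = √(2mKE) = √(2 × 6.645 × 10⁻²⁷ × 6.408 × 10⁻¹⁸) = 2.918 × 10⁻²² kg·m/s.
λ = h/p = 6.626 × 10⁻³⁴ / 2.918 × 10⁻²² = 2.27 × 10⁻¹² m = 2270 fm.

λ = 2270 fm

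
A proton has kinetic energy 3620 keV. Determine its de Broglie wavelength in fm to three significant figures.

KE = 3620 keV = 5.799 × 10⁻¹³ J.
p = √(2mKE) = √(2 × 1.673 × 10⁻²⁷ × 5.799 × 10⁻¹³) = 4.405 × 10⁻²⁰ kg·m/s.
λ = h/p = 6.626 × 10⁻³⁴ / 4.405 × 10⁻²⁰ = 1.50 × 10⁻¹⁴ m = 15.0 fm.

λ = 15.0 fm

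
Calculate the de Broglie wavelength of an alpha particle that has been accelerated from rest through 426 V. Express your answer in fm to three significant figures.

λ = 492 fm

KE = 2eV = 2 × 1.602 × 10⁻¹⁹ × 426.0 = 1.365 × 10⁻¹⁶ J.
p = √(2mKE) = √(2 × 6.645 × 10⁻²⁷ × 1.365 × 10⁻¹⁶) = 1.347 × 10⁻²¹ kg·m/s.
λ = h/p = 6.626 × 10⁻³⁴ / 1.347 × 10⁻²¹ = 4.92 × 10⁻¹³ m = 492 fm.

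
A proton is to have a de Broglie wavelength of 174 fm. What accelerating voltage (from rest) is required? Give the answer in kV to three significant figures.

p = h/λ = 6.626 × 10⁻³⁴ / 1.740 × 10⁻¹³ = 3.808 × 10⁻²¹ kg·m/s.
KE = p²/(2m) = 4.334 × 10⁻¹⁵ J.
V = KE/e = 4.334 × 10⁻¹⁵ / (1.602 × 10⁻¹⁹) = 27.1 kV.

V = 27.1 kV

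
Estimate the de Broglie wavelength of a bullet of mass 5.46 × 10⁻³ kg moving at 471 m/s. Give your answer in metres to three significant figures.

λ = 2.58 × 10⁻³⁴ m

p = mv = 5.46 × 10⁻³ × 471 = 2.572 kg·m/s.
λ = h/p = 6.626 × 10⁻³⁴ / 2.572 = 2.58 × 10⁻³⁴ m.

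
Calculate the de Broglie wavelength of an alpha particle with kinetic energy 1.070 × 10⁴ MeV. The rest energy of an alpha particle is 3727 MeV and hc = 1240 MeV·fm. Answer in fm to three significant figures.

λ = 0.0890 fm

Total energy E = KE + m₀c² = 1.070 × 10⁴ + 3727 = 14427 MeV.
(pc)² = E² − (m₀c²)² = (14427)² − (3727)² = 1.942 × 10⁸ MeV², so pc = 1.394 × 10⁴ MeV.
λ = hc/(pc) = 1240 MeV·fm / 1.394 × 10⁴ MeV = 0.0890 fm.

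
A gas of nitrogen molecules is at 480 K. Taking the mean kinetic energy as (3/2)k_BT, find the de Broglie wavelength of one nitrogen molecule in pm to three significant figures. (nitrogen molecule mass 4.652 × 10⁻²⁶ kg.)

KE = (3/2)k_BT = 1.5 × 1.381 × 10⁻²³ × 480 = 9.943 × 10⁻²¹ J.
p = √(2mKE) = √(2 × 4.652 × 10⁻²⁶ × 9.943 × 10⁻²¹) = 3.042 × 10⁻²³ kg·m/s.
λ = h/p = 2.18 × 10⁻¹¹ m = 21.8 pm.

λ = 21.8 pm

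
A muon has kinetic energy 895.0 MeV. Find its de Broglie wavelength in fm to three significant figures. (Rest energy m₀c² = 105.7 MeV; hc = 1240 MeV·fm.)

Total energy E = KE + m₀c² = 895.0 + 105.7 = 1000.7 MeV.
(pc)² = E² − (m₀c²)² = (1000.7)² − (105.7)² = 9.902 × 10⁵ MeV², so pc = 995.1 MeV.
λ = hc/(pc) = 1240 MeV·fm / 995.1 MeV = 1.25 fm.

λ = 1.25 fm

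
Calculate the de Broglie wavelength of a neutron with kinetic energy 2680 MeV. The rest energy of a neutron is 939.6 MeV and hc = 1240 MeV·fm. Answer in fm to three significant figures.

λ = 0.355 fm

Total energy E = KE + m₀c² = 2680 + 939.6 = 3619.6 MeV.
(pc)² = E² − (m₀c²)² = (3619.6)² − (939.6)² = 1.222 × 10⁷ MeV², so pc = 3496 MeV.
λ = hc/(pc) = 1240 MeV·fm / 3496 MeV = 0.355 fm.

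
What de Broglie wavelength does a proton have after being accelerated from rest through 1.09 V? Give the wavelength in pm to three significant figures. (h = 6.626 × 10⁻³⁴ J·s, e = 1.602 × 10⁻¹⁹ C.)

λ = 27.4 pm

KE = eV = 1.602 × 10⁻¹⁹ × 1.090 = 1.746 × 10⁻¹⁹ J.
p = √(2mKE) = √(2 × 1.673 × 10⁻²⁷ × 1.746 × 10⁻¹⁹) = 2.417 × 10⁻²³ kg·m/s.
λ = h/p = 6.626 × 10⁻³⁴ / 2.417 × 10⁻²³ = 2.74 × 10⁻¹¹ m = 27.4 pm.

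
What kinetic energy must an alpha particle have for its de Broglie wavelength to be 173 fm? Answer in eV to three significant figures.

KE = 6890 eV

p = h/λ = 6.626 × 10⁻³⁴ / 1.730 × 10⁻¹³ = 3.830 × 10⁻²¹ kg·m/s.
KE = p²/(2m) = (3.830 × 10⁻²¹)² / (2 × 6.645 × 10⁻²⁷) = 1.104 × 10⁻¹⁵ J = 6890 eV.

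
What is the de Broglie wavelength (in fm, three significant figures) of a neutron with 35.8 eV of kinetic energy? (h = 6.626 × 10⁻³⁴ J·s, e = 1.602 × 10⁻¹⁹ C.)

KE = 35.8 eV = 5.735 × 10⁻¹⁸ J.
p = √(2mKE) = √(2 × 1.675 × 10⁻²⁷ × 5.735 × 10⁻¹⁸) = 1.386 × 10⁻²² kg·m/s.
λ = h/p = 6.626 × 10⁻³⁴ / 1.386 × 10⁻²² = 4.78 × 10⁻¹² m = 4780 fm.

λ = 4780 fm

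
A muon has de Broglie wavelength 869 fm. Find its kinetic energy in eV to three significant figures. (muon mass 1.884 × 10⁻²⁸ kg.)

p = h/λ = 6.626 × 10⁻³⁴ / 8.690 × 10⁻¹³ = 7.625 × 10⁻²² kg·m/s.
KE = p²/(2m) = (7.625 × 10⁻²²)² / (2 × 1.884 × 10⁻²⁸) = 1.543 × 10⁻¹⁵ J = 9630 eV.

KE = 9630 eV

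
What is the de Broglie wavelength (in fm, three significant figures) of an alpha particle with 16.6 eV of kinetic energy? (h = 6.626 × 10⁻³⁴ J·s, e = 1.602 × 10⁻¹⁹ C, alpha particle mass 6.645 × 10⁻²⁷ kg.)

KE = 16.6 eV = 2.659 × 10⁻¹⁸ J.
p = √(2mKE) = √(2 × 6.645 × 10⁻²⁷ × 2.659 × 10⁻¹⁸) = 1.880 × 10⁻²² kg·m/s.
λ = h/p = 6.626 × 10⁻³⁴ / 1.880 × 10⁻²² = 3.52 × 10⁻¹² m = 3520 fm.

λ = 3520 fm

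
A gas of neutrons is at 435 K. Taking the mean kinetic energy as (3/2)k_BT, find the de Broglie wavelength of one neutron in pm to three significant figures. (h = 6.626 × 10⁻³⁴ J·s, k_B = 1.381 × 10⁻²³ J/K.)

λ = 121 pm

KE = (3/2)k_BT = 1.5 × 1.381 × 10⁻²³ × 435 = 9.011 × 10⁻²¹ J.
p = √(2mKE) = √(2 × 1.675 × 10⁻²⁷ × 9.011 × 10⁻²¹) = 5.494 × 10⁻²⁴ kg·m/s.
λ = h/p = 1.21 × 10⁻¹⁰ m = 121 pm.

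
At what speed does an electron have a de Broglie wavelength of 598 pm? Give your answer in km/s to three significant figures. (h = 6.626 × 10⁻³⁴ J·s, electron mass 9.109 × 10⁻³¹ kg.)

v = 1220 km/s

p = h/λ = 6.626 × 10⁻³⁴ / 5.980 × 10⁻¹⁰ = 1.108 × 10⁻²⁴ kg·m/s.
v = p/m = 1.108 × 10⁻²⁴ / 9.109 × 10⁻³¹ = 1.22 × 10⁶ m/s = 1220 km/s.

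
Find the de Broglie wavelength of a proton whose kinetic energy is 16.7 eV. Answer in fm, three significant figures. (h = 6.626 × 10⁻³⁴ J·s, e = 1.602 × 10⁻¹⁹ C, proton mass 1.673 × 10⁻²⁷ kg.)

KE = 16.7 eV = 2.675 × 10⁻¹⁸ J.
p = √(2mKE) = √(2 × 1.673 × 10⁻²⁷ × 2.675 × 10⁻¹⁸) = 9.461 × 10⁻²³ kg·m/s.
λ = h/p = 6.626 × 10⁻³⁴ / 9.461 × 10⁻²³ = 7.00 × 10⁻¹² m = 7000 fm.

λ = 7000 fm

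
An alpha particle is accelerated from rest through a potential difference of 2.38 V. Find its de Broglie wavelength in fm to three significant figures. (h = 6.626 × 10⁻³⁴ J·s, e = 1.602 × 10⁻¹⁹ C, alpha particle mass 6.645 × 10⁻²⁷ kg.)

KE = 2eV = 2 × 1.602 × 10⁻¹⁹ × 2.380 = 7.626 × 10⁻¹⁹ J.
p = √(2mKE) = √(2 × 6.645 × 10⁻²⁷ × 7.626 × 10⁻¹⁹) = 1.007 × 10⁻²² kg·m/s.
λ = h/p = 6.626 × 10⁻³⁴ / 1.007 × 10⁻²² = 6.58 × 10⁻¹² m = 6580 fm.

λ = 6580 fm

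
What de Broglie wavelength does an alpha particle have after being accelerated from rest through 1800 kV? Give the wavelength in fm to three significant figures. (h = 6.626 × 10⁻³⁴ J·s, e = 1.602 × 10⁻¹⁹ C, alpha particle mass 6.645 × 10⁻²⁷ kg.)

λ = 7.57 fm

KE = 2eV = 2 × 1.602 × 10⁻¹⁹ × 1.800 × 10⁶ = 5.767 × 10⁻¹³ J.
p = √(2mKE) = √(2 × 6.645 × 10⁻²⁷ × 5.767 × 10⁻¹³) = 8.755 × 10⁻²⁰ kg·m/s.
λ = h/p = 6.626 × 10⁻³⁴ / 8.755 × 10⁻²⁰ = 7.57 × 10⁻¹⁵ m = 7.57 fm.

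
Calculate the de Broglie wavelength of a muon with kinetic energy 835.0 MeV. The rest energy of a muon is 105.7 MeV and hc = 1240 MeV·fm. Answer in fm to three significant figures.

Total energy E = KE + m₀c² = 835.0 + 105.7 = 940.7 MeV.
(pc)² = E² − (m₀c²)² = (940.7)² − (105.7)² = 8.737 × 10⁵ MeV², so pc = 934.7 MeV.
λ = hc/(pc) = 1240 MeV·fm / 934.7 MeV = 1.33 fm.

λ = 1.33 fm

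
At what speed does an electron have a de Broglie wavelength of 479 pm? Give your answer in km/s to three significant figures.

p = h/λ = 6.626 × 10⁻³⁴ / 4.790 × 10⁻¹⁰ = 1.383 × 10⁻²⁴ kg·m/s.
v = p/m = 1.383 × 10⁻²⁴ / 9.109 × 10⁻³¹ = 1.52 × 10⁶ m/s = 1520 km/s.

v = 1520 km/s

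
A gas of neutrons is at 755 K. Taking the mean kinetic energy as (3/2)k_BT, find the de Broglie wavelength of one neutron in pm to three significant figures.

λ = 91.5 pm

KE = (3/2)k_BT = 1.5 × 1.381 × 10⁻²³ × 755 = 1.564 × 10⁻²⁰ J.
p = √(2mKE) = √(2 × 1.675 × 10⁻²⁷ × 1.564 × 10⁻²⁰) = 7.238 × 10⁻²⁴ kg·m/s.
λ = h/p = 9.15 × 10⁻¹¹ m = 91.5 pm.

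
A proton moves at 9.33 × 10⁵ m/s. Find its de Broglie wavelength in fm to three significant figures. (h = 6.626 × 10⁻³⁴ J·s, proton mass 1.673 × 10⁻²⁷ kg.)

p = mv = 1.673 × 10⁻²⁷ × 9.33 × 10⁵ = 1.561 × 10⁻²¹ kg·m/s.
λ = h/p = 6.626 × 10⁻³⁴ / 1.561 × 10⁻²¹ = 4.24 × 10⁻¹³ m = 424 fm.

λ = 424 fm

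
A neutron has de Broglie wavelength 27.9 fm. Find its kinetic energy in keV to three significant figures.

KE = 1050 keV

p = h/λ = 6.626 × 10⁻³⁴ / 2.790 × 10⁻¹⁴ = 2.375 × 10⁻²⁰ kg·m/s.
KE = p²/(2m) = (2.375 × 10⁻²⁰)² / (2 × 1.675 × 10⁻²⁷) = 1.684 × 10⁻¹³ J = 1050 keV.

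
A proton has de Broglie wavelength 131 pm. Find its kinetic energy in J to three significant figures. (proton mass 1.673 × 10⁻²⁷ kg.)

KE = 7.65 × 10⁻²¹ J

p = h/λ = 6.626 × 10⁻³⁴ / 1.310 × 10⁻¹⁰ = 5.058 × 10⁻²⁴ kg·m/s.
KE = p²/(2m) = (5.058 × 10⁻²⁴)² / (2 × 1.673 × 10⁻²⁷) = 7.646 × 10⁻²¹ J = 7.65 × 10⁻²¹ J.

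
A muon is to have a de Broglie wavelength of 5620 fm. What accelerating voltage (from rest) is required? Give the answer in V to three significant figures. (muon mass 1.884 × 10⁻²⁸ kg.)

V = 230 V

p = h/λ = 6.626 × 10⁻³⁴ / 5.620 × 10⁻¹² = 1.179 × 10⁻²² kg·m/s.
KE = p²/(2m) = 3.689 × 10⁻¹⁷ J.
V = KE/e = 3.689 × 10⁻¹⁷ / (1.602 × 10⁻¹⁹) = 230 V.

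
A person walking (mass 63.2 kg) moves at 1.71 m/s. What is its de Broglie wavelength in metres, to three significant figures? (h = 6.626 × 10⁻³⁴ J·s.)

p = mv = 63.2 × 1.71 = 1.081 × 10² kg·m/s.
λ = h/p = 6.626 × 10⁻³⁴ / 1.081 × 10² = 6.13 × 10⁻³⁶ m.

λ = 6.13 × 10⁻³⁶ m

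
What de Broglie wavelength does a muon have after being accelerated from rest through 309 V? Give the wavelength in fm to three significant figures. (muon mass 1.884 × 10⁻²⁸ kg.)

λ = 4850 fm

KE = eV = 1.602 × 10⁻¹⁹ × 309.0 = 4.950 × 10⁻¹⁷ J.
p = √(2mKE) = √(2 × 1.884 × 10⁻²⁸ × 4.950 × 10⁻¹⁷) = 1.366 × 10⁻²² kg·m/s.
λ = h/p = 6.626 × 10⁻³⁴ / 1.366 × 10⁻²² = 4.85 × 10⁻¹² m = 4850 fm.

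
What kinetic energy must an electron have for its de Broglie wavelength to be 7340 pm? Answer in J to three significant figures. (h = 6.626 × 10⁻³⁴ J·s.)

KE = 4.47 × 10⁻²¹ J

p = h/λ = 6.626 × 10⁻³⁴ / 7.340 × 10⁻⁹ = 9.027 × 10⁻²⁶ kg·m/s.
KE = p²/(2m) = (9.027 × 10⁻²⁶)² / (2 × 9.109 × 10⁻³¹) = 4.473 × 10⁻²¹ J = 4.47 × 10⁻²¹ J.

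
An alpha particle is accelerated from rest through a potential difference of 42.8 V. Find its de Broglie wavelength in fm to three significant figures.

λ = 1550 fm

KE = 2eV = 2 × 1.602 × 10⁻¹⁹ × 42.80 = 1.371 × 10⁻¹⁷ J.
p = √(2mKE) = √(2 × 6.645 × 10⁻²⁷ × 1.371 × 10⁻¹⁷) = 4.269 × 10⁻²² kg·m/s.
λ = h/p = 6.626 × 10⁻³⁴ / 4.269 × 10⁻²² = 1.55 × 10⁻¹² m = 1550 fm.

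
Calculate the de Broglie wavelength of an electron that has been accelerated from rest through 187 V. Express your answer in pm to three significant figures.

λ = 89.7 pm

KE = eV = 1.602 × 10⁻¹⁹ × 187.0 = 2.996 × 10⁻¹⁷ J.
p = √(2mKE) = √(2 × 9.109 × 10⁻³¹ × 2.996 × 10⁻¹⁷) = 7.388 × 10⁻²⁴ kg·m/s.
λ = h/p = 6.626 × 10⁻³⁴ / 7.388 × 10⁻²⁴ = 8.97 × 10⁻¹¹ m = 89.7 pm.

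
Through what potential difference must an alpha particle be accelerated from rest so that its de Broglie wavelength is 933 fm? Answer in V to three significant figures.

p = h/λ = 6.626 × 10⁻³⁴ / 9.330 × 10⁻¹³ = 7.102 × 10⁻²² kg·m/s.
KE = p²/(2m) = 3.795 × 10⁻¹⁷ J.
V = KE/2e = 3.795 × 10⁻¹⁷ / (2 × 1.602 × 10⁻¹⁹) = 118 V.

V = 118 V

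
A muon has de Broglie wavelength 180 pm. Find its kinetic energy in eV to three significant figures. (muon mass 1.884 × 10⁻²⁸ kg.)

KE = 0.224 eV

p = h/λ = 6.626 × 10⁻³⁴ / 1.800 × 10⁻¹⁰ = 3.681 × 10⁻²⁴ kg·m/s.
KE = p²/(2m) = (3.681 × 10⁻²⁴)² / (2 × 1.884 × 10⁻²⁸) = 3.596 × 10⁻²⁰ J = 0.224 eV.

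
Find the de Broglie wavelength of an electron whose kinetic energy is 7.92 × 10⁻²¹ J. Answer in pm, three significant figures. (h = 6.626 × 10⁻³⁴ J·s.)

λ = 5520 pm

p = √(2mKE) = √(2 × 9.109 × 10⁻³¹ × 7.920 × 10⁻²¹) = 1.201 × 10⁻²⁵ kg·m/s.
λ = h/p = 6.626 × 10⁻³⁴ / 1.201 × 10⁻²⁵ = 5.52 × 10⁻⁹ m = 5520 pm.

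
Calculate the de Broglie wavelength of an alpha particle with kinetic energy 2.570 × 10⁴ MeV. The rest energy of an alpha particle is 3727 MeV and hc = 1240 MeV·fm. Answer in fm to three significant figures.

λ = 0.0425 fm

Total energy E = KE + m₀c² = 2.570 × 10⁴ + 3727 = 29427 MeV.
(pc)² = E² − (m₀c²)² = (29427)² − (3727)² = 8.521 × 10⁸ MeV², so pc = 2.919 × 10⁴ MeV.
λ = hc/(pc) = 1240 MeV·fm / 2.919 × 10⁴ MeV = 0.0425 fm.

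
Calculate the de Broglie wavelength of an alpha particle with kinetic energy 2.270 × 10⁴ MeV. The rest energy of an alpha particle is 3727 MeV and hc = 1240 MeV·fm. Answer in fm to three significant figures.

λ = 0.0474 fm

Total energy E = KE + m₀c² = 2.270 × 10⁴ + 3727 = 26427 MeV.
(pc)² = E² − (m₀c²)² = (26427)² − (3727)² = 6.845 × 10⁸ MeV², so pc = 2.616 × 10⁴ MeV.
λ = hc/(pc) = 1240 MeV·fm / 2.616 × 10⁴ MeV = 0.0474 fm.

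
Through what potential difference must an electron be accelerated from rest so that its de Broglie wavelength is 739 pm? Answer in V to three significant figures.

V = 2.75 V

p = h/λ = 6.626 × 10⁻³⁴ / 7.390 × 10⁻¹⁰ = 8.966 × 10⁻²⁵ kg·m/s.
KE = p²/(2m) = 4.413 × 10⁻¹⁹ J.
V = KE/e = 4.413 × 10⁻¹⁹ / (1.602 × 10⁻¹⁹) = 2.75 V.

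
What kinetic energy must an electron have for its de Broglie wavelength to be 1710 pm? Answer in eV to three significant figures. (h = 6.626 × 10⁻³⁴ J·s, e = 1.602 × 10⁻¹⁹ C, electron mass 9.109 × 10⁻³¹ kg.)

p = h/λ = 6.626 × 10⁻³⁴ / 1.710 × 10⁻⁹ = 3.875 × 10⁻²⁵ kg·m/s.
KE = p²/(2m) = (3.875 × 10⁻²⁵)² / (2 × 9.109 × 10⁻³¹) = 8.242 × 10⁻²⁰ J = 0.514 eV.

KE = 0.514 eV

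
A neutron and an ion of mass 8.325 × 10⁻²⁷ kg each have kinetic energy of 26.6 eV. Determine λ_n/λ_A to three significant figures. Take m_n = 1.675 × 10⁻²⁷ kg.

At fixed KE, p = √(2mKE) so λ = h/p ∝ 1/√m.
λ_n/λ_A = √(m_A/m_n) = √(8.325 × 10⁻²⁷/1.675 × 10⁻²⁷) = √(4.970) = 2.23.

λ_n/λ_A = 2.23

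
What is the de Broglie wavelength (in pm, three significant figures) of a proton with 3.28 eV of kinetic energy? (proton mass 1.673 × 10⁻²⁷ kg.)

KE = 3.28 eV = 5.255 × 10⁻¹⁹ J.
p = √(2mKE) = √(2 × 1.673 × 10⁻²⁷ × 5.255 × 10⁻¹⁹) = 4.193 × 10⁻²³ kg·m/s.
λ = h/p = 6.626 × 10⁻³⁴ / 4.193 × 10⁻²³ = 1.58 × 10⁻¹¹ m = 15.8 pm.

λ = 15.8 pm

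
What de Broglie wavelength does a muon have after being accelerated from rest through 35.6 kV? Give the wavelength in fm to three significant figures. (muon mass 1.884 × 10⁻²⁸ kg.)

λ = 452 fm

KE = eV = 1.602 × 10⁻¹⁹ × 3.560 × 10⁴ = 5.703 × 10⁻¹⁵ J.
p = √(2mKE) = √(2 × 1.884 × 10⁻²⁸ × 5.703 × 10⁻¹⁵) = 1.466 × 10⁻²¹ kg·m/s.
λ = h/p = 6.626 × 10⁻³⁴ / 1.466 × 10⁻²¹ = 4.52 × 10⁻¹³ m = 452 fm.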